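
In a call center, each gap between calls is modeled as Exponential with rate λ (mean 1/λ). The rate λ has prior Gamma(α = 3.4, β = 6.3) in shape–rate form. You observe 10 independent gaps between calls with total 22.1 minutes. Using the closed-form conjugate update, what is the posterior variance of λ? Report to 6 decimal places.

With a Gamma(shape α, rate β) prior on the exponential rate λ, the posterior after n observations with total T = Σxᵢ is Gamma(α+n, β+T).
Posterior: Gamma(3.4+10, 6.3+22.1) = Gamma(13.4, 28.4).
Var = α/β² = 0.016614.

0.016614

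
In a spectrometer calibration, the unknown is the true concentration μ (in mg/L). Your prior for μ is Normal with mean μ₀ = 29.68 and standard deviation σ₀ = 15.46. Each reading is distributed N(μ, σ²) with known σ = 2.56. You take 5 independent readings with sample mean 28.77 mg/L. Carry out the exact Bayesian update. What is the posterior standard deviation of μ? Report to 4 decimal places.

For Normal data with known variance σ², a Normal(μ₀, σ₀²) prior on μ is conjugate. Posterior precision = 1/σ₀² + n/σ²; posterior mean is the precision-weighted average of μ₀ and x̄.
σ₀² = 15.46² = 239.0116, σ² = 2.56² = 6.5536; σ² + n·σ₀² = 6.5536 + 5·239.0116 = 1201.6116.
Posterior precision = 1/σ₀² + n/σ² = 1/239.0116 + 5/6.5536 = (σ² + n·σ₀²)/(σ₀²σ²) = 1201.6116/(239.0116·6.5536); posterior variance σₙ² = σ₀²σ²/(σ² + n·σ₀²) = 239.0116·6.5536/1201.6116 = 1.303571.
Posterior SD = √σₙ² = √(239.0116·6.5536/1201.6116) = 1.1417.

1.1417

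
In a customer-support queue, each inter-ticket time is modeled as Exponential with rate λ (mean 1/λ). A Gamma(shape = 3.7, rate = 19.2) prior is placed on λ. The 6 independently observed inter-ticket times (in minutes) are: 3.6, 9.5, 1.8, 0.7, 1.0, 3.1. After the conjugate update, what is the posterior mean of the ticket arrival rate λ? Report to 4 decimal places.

With a Gamma(shape α, rate β) prior on the exponential rate λ, the posterior after n observations with total T = Σxᵢ is Gamma(α+n, β+T).
Sum of observations T = 19.7 minutes; n = 6.
Posterior: Gamma(3.7+6, 19.2+19.7) = Gamma(9.7, 38.9).
Posterior mean of λ = α/β = 9.7/38.9 = 0.2494.

0.2494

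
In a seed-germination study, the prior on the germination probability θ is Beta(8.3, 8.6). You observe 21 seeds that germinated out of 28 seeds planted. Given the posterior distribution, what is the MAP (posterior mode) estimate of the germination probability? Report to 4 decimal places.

0.6597

The Beta prior is conjugate to a Binomial/Bernoulli likelihood; the update adds successes to α and failures to β.
Posterior: Beta(α+k, β+n−k) = Beta(8.3+21, 8.6+7) = Beta(29.3, 15.6).
Mode of Beta(a,b) for a,b>1 is (a−1)/(a+b−2) = 28.3/42.9 = 0.6597.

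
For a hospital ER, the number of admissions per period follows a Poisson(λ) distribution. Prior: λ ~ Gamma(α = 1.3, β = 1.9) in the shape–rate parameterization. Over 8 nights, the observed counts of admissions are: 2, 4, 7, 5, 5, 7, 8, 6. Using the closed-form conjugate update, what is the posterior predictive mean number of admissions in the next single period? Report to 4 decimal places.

With a Gamma(shape α, rate β) prior, the Poisson likelihood is conjugate: the posterior is Gamma(α + ΣXᵢ, β + n).
Sum of counts S = 44 over n = 8 nights.
Posterior: Gamma(α+S, β+n) = Gamma(1.3+44, 1.9+8) = Gamma(45.3, 9.9).
The predictive distribution for one future period is NegBinom with mean α/β = 4.5758.

4.5758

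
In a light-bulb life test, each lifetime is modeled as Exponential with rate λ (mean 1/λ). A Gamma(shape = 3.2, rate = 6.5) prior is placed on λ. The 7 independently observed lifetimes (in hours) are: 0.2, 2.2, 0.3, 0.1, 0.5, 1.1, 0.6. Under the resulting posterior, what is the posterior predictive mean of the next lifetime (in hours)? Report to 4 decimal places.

1.2500

With a Gamma(shape α, rate β) prior on the exponential rate λ, the posterior after n observations with total T = Σxᵢ is Gamma(α+n, β+T).
Sum of observations T = 5.0 hours; n = 7.
Posterior: Gamma(3.2+7, 6.5+5.0) = Gamma(10.2, 11.5).
The predictive distribution for the next observation is Lomax; its mean is β/(α−1) = 11.5/9.2 = 1.2500.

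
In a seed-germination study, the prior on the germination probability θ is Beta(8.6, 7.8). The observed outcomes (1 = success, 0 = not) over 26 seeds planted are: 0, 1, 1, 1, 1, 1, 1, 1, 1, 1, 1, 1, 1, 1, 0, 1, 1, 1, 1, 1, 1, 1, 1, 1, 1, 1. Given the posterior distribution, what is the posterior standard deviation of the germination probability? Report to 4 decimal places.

The Beta prior is conjugate to a Binomial/Bernoulli likelihood; the update adds successes to α and failures to β.
Posterior: Beta(α+k, β+n−k) = Beta(8.6+24, 7.8+2) = Beta(32.6, 9.8).
Var = αβ/((α+β)²(α+β+1)) = 32.6·9.8/(42.4²·43.4) = 0.00409470; SD = √0.00409470 = 0.0640.

0.0640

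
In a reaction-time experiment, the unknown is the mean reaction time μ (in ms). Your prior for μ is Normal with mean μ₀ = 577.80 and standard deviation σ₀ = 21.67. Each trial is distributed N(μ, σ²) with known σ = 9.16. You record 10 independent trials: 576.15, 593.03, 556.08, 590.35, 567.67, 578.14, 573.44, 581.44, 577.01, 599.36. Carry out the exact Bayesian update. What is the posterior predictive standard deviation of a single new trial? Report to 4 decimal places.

9.5994

For Normal data with known variance σ², a Normal(μ₀, σ₀²) prior on μ is conjugate. Posterior precision = 1/σ₀² + n/σ²; posterior mean is the precision-weighted average of μ₀ and x̄.
σ₀² = 21.67² = 469.5889, σ² = 9.16² = 83.9056; σ² + n·σ₀² = 83.9056 + 10·469.5889 = 4779.7946.
Posterior precision = 1/σ₀² + n/σ² = 1/469.5889 + 10/83.9056 = (σ² + n·σ₀²)/(σ₀²σ²) = 4779.7946/(469.5889·83.9056); posterior variance σₙ² = σ₀²σ²/(σ² + n·σ₀²) = 469.5889·83.9056/4779.7946 = 8.243270.
Predictive variance for one new observation = σₙ² + σ² = 469.5889·83.9056/4779.7946 + 83.9056 = σ²·(σ₀² + 4779.7946)/4779.7946 = 83.9056·5249.3835/4779.7946 = 92.148870; SD = √(83.9056·5249.3835/4779.7946) = 9.5994.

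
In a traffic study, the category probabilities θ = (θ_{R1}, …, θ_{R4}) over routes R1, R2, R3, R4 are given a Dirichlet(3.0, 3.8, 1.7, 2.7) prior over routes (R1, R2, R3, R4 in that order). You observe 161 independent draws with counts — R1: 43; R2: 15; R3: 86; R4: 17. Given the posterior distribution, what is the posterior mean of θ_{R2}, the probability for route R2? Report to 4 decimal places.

The Dirichlet prior is conjugate to the Multinomial likelihood: each posterior αⱼ = prior αⱼ + observed count nⱼ.
Posterior concentration: (46.0, 18.8, 87.7, 19.7), total = 172.2.
E[θ_{R2}|data] = α_{R2}/Σα = 18.8/172.2 = 0.1092.

0.1092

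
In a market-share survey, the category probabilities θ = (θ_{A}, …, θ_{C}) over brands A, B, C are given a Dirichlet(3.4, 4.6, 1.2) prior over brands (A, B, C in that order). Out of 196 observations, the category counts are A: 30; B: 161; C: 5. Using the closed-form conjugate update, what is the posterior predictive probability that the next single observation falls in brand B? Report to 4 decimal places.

0.8070

The Dirichlet prior is conjugate to the Multinomial likelihood: each posterior αⱼ = prior αⱼ + observed count nⱼ.
Posterior concentration: (33.4, 165.6, 6.2), total = 205.2.
P(next = B | data) = α_{B}/Σα = 0.8070.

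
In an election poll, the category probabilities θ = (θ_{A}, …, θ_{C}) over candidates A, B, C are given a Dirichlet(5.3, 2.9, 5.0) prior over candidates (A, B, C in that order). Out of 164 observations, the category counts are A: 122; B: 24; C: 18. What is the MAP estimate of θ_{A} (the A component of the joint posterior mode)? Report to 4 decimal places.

The Dirichlet prior is conjugate to the Multinomial likelihood: each posterior αⱼ = prior αⱼ + observed count nⱼ.
Posterior concentration: (127.3, 26.9, 23.0), total = 177.2.
Joint mode component: (α_{A}−1)/(Σα−K) = 126.3/174.2 = 0.7250.

0.7250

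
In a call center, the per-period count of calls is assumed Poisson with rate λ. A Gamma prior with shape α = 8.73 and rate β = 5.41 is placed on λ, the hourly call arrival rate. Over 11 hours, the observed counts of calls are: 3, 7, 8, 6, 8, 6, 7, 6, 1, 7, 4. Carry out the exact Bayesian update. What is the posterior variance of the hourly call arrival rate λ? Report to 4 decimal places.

With a Gamma(shape α, rate β) prior, the Poisson likelihood is conjugate: the posterior is Gamma(α + ΣXᵢ, β + n).
Sum of counts S = 63 over n = 11 hours.
Posterior: Gamma(α+S, β+n) = Gamma(8.73+63, 5.41+11) = Gamma(71.73, 16.41).
Var = α/β² = 71.73/16.41² = 0.2664.

0.2664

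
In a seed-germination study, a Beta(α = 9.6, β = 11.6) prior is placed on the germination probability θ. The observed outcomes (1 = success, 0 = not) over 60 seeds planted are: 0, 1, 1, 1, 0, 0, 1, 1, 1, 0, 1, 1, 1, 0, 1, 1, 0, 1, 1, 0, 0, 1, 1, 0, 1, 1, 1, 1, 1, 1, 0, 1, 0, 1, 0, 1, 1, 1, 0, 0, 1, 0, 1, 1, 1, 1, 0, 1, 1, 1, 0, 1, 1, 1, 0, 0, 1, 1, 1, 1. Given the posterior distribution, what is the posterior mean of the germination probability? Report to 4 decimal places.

The Beta prior is conjugate to a Binomial/Bernoulli likelihood; the update adds successes to α and failures to β.
Posterior: Beta(α+k, β+n−k) = Beta(9.6+41, 11.6+19) = Beta(50.6, 30.6).
Posterior mean = α/(α+β) = 50.6/81.2 = 0.6232.

0.6232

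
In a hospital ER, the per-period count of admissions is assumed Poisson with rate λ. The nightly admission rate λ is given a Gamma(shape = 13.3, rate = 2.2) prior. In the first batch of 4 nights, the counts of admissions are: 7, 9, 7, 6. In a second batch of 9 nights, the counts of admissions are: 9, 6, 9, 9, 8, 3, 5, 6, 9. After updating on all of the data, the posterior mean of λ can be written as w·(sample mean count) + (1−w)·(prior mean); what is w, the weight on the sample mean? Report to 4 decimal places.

0.8553

With a Gamma(shape α, rate β) prior, the Poisson likelihood is conjugate: the posterior is Gamma(α + ΣXᵢ, β + n).
Total number of nights: n = 4 + 9 = 13.
Posterior mean = (α₀+S)/(β₀+n) = [n/(β₀+n)]·(S/n) + [β₀/(β₀+n)]·(α₀/β₀), so only n and β₀ enter the weight.
Weight on data w = n/(β₀+n) = 13/(2.2+13) = 13/15.2 = 0.8553.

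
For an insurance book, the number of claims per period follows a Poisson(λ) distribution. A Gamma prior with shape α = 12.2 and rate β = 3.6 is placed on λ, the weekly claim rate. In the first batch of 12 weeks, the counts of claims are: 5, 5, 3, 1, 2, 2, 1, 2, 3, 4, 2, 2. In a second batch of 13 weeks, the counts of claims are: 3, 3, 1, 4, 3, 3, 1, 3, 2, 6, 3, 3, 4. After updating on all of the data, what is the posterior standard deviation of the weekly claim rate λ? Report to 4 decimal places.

0.3189

With a Gamma(shape α, rate β) prior, the Poisson likelihood is conjugate: the posterior is Gamma(α + ΣXᵢ, β + n).
Batch 1: sum of counts S = 32 over n = 12 weeks.
After batch 1: Gamma(α+S, β+n) = Gamma(12.2+32, 3.6+12) = Gamma(44.2, 15.6).
Batch 2: sum of counts S = 39 over n = 13 weeks.
After batch 2: Gamma(α+S, β+n) = Gamma(44.2+39, 15.6+13) = Gamma(83.2, 28.6).
SD = √α/β = √83.2/28.6 = 0.3189.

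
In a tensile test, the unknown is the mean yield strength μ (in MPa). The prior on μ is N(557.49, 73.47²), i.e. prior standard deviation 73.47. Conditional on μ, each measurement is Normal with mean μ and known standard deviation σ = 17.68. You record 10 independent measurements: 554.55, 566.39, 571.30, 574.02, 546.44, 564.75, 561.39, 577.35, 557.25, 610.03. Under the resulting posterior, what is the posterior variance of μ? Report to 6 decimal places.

31.078270

For Normal data with known variance σ², a Normal(μ₀, σ₀²) prior on μ is conjugate. Posterior precision = 1/σ₀² + n/σ²; posterior mean is the precision-weighted average of μ₀ and x̄.
σ₀² = 73.47² = 5397.8409, σ² = 17.68² = 312.5824; σ² + n·σ₀² = 312.5824 + 10·5397.8409 = 54290.9914.
Posterior precision = 1/σ₀² + n/σ² = 1/5397.8409 + 10/312.5824 = (σ² + n·σ₀²)/(σ₀²σ²) = 54290.9914/(5397.8409·312.5824); posterior variance σₙ² = σ₀²σ²/(σ² + n·σ₀²) = 5397.8409·312.5824/54290.9914 = 31.078270.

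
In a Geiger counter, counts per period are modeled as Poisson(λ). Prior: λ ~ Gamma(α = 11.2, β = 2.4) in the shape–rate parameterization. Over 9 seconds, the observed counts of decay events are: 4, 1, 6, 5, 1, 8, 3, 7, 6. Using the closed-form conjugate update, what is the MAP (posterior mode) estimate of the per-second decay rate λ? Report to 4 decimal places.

With a Gamma(shape α, rate β) prior, the Poisson likelihood is conjugate: the posterior is Gamma(α + ΣXᵢ, β + n).
Sum of counts S = 41 over n = 9 seconds.
Posterior: Gamma(α+S, β+n) = Gamma(11.2+41, 2.4+9) = Gamma(52.2, 11.4).
Mode of Gamma(α,β) for α≥1 is (α−1)/β = 51.2/11.4 = 4.4912.

4.4912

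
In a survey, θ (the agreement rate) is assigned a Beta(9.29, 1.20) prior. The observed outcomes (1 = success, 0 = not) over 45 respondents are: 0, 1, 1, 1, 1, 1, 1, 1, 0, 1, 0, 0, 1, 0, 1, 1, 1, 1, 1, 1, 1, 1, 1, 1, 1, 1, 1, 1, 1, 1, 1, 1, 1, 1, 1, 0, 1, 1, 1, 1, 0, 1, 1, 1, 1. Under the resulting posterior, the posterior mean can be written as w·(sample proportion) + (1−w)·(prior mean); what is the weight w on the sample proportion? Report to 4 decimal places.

0.8110

The Beta prior is conjugate to a Binomial/Bernoulli likelihood; the update adds successes to α and failures to β.
Posterior mean = (α₀+k)/(α₀+β₀+n) = [n/(α₀+β₀+n)]·(k/n) + [(α₀+β₀)/(α₀+β₀+n)]·α₀/(α₀+β₀), so only n and the prior enter the weight.
The weight on the data is w = n/(α₀+β₀+n) = 45/(9.29+1.20+45) = 45/55.49 = 0.8110.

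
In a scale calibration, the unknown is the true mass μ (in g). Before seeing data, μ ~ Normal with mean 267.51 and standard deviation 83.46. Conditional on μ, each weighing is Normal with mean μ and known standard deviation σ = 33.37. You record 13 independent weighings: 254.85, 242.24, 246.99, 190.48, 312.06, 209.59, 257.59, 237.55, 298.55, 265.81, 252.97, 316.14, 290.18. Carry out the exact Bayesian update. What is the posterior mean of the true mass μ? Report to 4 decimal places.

259.7113

For Normal data with known variance σ², a Normal(μ₀, σ₀²) prior on μ is conjugate. Posterior precision = 1/σ₀² + n/σ²; posterior mean is the precision-weighted average of μ₀ and x̄.
Σxᵢ = 254.85 + 242.24 + 246.99 + 190.48 + 312.06 + 209.59 + 257.59 + 237.55 + 298.55 + 265.81 + 252.97 + 316.14 + 290.18 = 3375, so n·x̄ = 3375.
σ₀² = 83.46² = 6965.5716, σ² = 33.37² = 1113.5569; σ² + n·σ₀² = 1113.5569 + 13·6965.5716 = 91665.9877.
Posterior mean = (μ₀/σ₀² + n·x̄/σ²)/(1/σ₀² + n/σ²) = (σ²·μ₀ + σ₀²·n·x̄)/(σ² + n·σ₀²) = (1113.5569·267.51 + 6965.5716·3375)/91665.9877 = 23806691.756319/91665.9877 = 259.7113.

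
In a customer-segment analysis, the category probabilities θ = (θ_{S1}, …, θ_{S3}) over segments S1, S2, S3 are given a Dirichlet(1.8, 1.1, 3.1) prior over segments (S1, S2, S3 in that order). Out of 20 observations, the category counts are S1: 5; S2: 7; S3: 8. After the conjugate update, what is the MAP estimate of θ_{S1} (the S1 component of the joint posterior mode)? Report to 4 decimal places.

The Dirichlet prior is conjugate to the Multinomial likelihood: each posterior αⱼ = prior αⱼ + observed count nⱼ.
Posterior concentration: (6.8, 8.1, 11.1), total = 26.0.
Joint mode component: (α_{S1}−1)/(Σα−K) = 5.8/23.0 = 0.2522.

0.2522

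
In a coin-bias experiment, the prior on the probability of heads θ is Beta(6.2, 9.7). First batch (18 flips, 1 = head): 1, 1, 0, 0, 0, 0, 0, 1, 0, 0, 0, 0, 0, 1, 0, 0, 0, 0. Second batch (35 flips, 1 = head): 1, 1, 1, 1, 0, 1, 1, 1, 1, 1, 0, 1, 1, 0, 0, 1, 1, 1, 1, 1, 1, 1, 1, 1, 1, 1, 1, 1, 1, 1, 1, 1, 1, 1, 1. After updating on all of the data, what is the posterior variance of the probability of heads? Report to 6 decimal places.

0.003439

The Beta prior is conjugate to a Binomial/Bernoulli likelihood; the update adds successes to α and failures to β.
After batch 1: Beta(6.2+4, 9.7+14) = Beta(10.2, 23.7).
After batch 2: Beta(10.2+31, 23.7+4) = Beta(41.2, 27.7).
Var = αβ/((α+β)²(α+β+1)) = 41.2·27.7/(68.9²·69.9) = 0.003439.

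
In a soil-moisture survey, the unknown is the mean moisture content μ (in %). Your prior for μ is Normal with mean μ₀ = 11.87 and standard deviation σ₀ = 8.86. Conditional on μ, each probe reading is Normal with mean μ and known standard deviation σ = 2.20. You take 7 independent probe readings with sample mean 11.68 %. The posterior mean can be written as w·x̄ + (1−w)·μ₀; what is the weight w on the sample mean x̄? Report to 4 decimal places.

0.9913

For Normal data with known variance σ², a Normal(μ₀, σ₀²) prior on μ is conjugate. Posterior precision = 1/σ₀² + n/σ²; posterior mean is the precision-weighted average of μ₀ and x̄.
σ₀² = 8.86² = 78.4996, σ² = 2.20² = 4.84. Prior precision 1/σ₀² = 1/78.4996; data precision n/σ² = 7/4.84.
w = (n/σ²)/(1/σ₀² + n/σ²) = n·σ₀²/(σ² + n·σ₀²) = 7·78.4996/(4.84 + 7·78.4996) = 549.4972/554.3372 = 0.9913.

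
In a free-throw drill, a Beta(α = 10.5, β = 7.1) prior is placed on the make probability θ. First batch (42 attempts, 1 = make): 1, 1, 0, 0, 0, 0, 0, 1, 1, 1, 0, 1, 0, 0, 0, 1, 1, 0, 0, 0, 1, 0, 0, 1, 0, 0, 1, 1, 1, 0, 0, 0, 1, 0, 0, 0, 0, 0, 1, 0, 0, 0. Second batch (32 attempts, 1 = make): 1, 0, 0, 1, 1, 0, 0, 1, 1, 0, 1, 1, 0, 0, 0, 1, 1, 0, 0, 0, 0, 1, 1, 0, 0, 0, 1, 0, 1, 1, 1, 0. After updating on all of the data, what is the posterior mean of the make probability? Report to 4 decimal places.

The Beta prior is conjugate to a Binomial/Bernoulli likelihood; the update adds successes to α and failures to β.
After batch 1: Beta(10.5+15, 7.1+27) = Beta(25.5, 34.1).
After batch 2: Beta(25.5+15, 34.1+17) = Beta(40.5, 51.1).
Posterior mean = α/(α+β) = 40.5/91.6 = 0.4421.

0.4421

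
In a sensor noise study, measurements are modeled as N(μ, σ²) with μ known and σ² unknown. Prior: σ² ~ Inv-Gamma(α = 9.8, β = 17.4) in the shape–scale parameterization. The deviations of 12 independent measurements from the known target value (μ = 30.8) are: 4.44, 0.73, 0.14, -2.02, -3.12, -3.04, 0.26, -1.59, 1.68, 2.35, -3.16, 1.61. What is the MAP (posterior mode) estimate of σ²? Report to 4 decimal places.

With known mean μ and an Inverse-Gamma(α, β) prior on σ², the Normal likelihood is conjugate: posterior is Inv-Gamma(α + n/2, β + Σ(xᵢ−μ)²/2).
Σ(xᵢ−μ)² = (4.44)² + (0.73)² + (0.14)² + (-2.02)² + (-3.12)² + (-3.04)² + (0.26)² + (-1.59)² + (1.68)² + (2.35)² + (-3.16)² + (1.61)² = 66.8408.
Posterior: Inv-Gamma(9.8 + 12/2, 17.4 + 66.8408/2) = Inv-Gamma(15.80, 50.82040).
Mode = β/(α+1) = 50.82040/16.80 = 3.0250.

3.0250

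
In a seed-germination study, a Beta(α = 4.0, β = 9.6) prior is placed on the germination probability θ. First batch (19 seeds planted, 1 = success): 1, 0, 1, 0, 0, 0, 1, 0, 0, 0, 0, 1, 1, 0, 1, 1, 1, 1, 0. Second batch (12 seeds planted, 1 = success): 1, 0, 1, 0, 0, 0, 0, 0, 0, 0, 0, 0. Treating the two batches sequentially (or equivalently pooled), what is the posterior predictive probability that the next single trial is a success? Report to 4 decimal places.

0.3363

The Beta prior is conjugate to a Binomial/Bernoulli likelihood; the update adds successes to α and failures to β.
After batch 1: Beta(4.0+9, 9.6+10) = Beta(13.0, 19.6).
After batch 2: Beta(13.0+2, 19.6+10) = Beta(15.0, 29.6).
For a single future Bernoulli trial, P(success | data) = α/(α+β) = 0.3363.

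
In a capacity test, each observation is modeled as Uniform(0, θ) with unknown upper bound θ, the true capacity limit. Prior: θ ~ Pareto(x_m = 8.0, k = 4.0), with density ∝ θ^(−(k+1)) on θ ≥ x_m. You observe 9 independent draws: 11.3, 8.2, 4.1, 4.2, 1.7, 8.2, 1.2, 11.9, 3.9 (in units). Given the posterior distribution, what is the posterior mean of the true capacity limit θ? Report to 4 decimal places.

A Pareto(scale x_m, shape k) prior on the upper bound θ of Uniform(0, θ) is conjugate: posterior is Pareto(max(x_m, max xᵢ), k + n).
Sample maximum = 11.9; prior scale x_m = 8.0 → posterior scale = max = 11.9.
Posterior shape = 4.0 + 9 = 13.0.
E[θ|data] = k·x_m/(k−1) = 13.0·11.9/12.0 = 12.8917.

12.8917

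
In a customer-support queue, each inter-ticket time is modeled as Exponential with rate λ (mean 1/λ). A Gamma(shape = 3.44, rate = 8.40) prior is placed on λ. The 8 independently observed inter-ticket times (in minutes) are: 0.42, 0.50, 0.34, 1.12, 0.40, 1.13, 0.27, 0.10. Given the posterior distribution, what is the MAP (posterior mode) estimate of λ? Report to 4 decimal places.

0.8233

With a Gamma(shape α, rate β) prior on the exponential rate λ, the posterior after n observations with total T = Σxᵢ is Gamma(α+n, β+T).
Sum of observations T = 4.28 minutes; n = 8.
Posterior: Gamma(3.44+8, 8.40+4.28) = Gamma(11.44, 12.68).
Mode = (α−1)/β = 0.8233.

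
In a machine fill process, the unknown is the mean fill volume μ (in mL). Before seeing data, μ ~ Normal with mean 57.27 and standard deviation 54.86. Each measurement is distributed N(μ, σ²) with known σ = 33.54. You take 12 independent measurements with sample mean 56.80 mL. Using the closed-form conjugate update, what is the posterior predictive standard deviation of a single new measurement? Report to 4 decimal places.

For Normal data with known variance σ², a Normal(μ₀, σ₀²) prior on μ is conjugate. Posterior precision = 1/σ₀² + n/σ²; posterior mean is the precision-weighted average of μ₀ and x̄.
σ₀² = 54.86² = 3009.6196, σ² = 33.54² = 1124.9316; σ² + n·σ₀² = 1124.9316 + 12·3009.6196 = 37240.3668.
Posterior precision = 1/σ₀² + n/σ² = 1/3009.6196 + 12/1124.9316 = (σ² + n·σ₀²)/(σ₀²σ²) = 37240.3668/(3009.6196·1124.9316); posterior variance σₙ² = σ₀²σ²/(σ² + n·σ₀²) = 3009.6196·1124.9316/37240.3668 = 90.912536.
Predictive variance for one new observation = σₙ² + σ² = 3009.6196·1124.9316/37240.3668 + 1124.9316 = σ²·(σ₀² + 37240.3668)/37240.3668 = 1124.9316·40249.9864/37240.3668 = 1215.844136; SD = √(1124.9316·40249.9864/37240.3668) = 34.8690.

34.8690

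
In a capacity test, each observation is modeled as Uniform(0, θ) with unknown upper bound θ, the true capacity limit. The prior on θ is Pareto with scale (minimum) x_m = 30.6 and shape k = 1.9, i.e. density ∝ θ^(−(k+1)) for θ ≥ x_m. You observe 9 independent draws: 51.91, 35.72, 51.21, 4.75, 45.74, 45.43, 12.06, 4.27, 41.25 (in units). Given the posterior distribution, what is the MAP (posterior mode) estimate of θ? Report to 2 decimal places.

51.91

A Pareto(scale x_m, shape k) prior on the upper bound θ of Uniform(0, θ) is conjugate: posterior is Pareto(max(x_m, max xᵢ), k + n).
Sample maximum = 51.91; prior scale x_m = 30.6 → posterior scale = max = 51.91.
Posterior shape = 1.9 + 9 = 10.9.
The Pareto density is decreasing on [x_m, ∞), so the mode is x_m = 51.91.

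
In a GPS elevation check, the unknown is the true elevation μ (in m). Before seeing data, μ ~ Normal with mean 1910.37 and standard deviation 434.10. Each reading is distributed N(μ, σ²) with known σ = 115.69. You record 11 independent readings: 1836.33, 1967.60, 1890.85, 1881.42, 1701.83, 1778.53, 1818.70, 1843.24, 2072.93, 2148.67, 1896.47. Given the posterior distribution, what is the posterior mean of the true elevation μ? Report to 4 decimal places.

For Normal data with known variance σ², a Normal(μ₀, σ₀²) prior on μ is conjugate. Posterior precision = 1/σ₀² + n/σ²; posterior mean is the precision-weighted average of μ₀ and x̄.
Σxᵢ = 1836.33 + 1967.60 + 1890.85 + 1881.42 + 1701.83 + 1778.53 + 1818.70 + 1843.24 + 2072.93 + 2148.67 + 1896.47 = 20836.57, so n·x̄ = 20836.57.
σ₀² = 434.10² = 188442.81, σ² = 115.69² = 13384.1761; σ² + n·σ₀² = 13384.1761 + 11·188442.81 = 2086255.0861.
Posterior mean = (μ₀/σ₀² + n·x̄/σ²)/(1/σ₀² + n/σ²) = (σ²·μ₀ + σ₀²·n·x̄)/(σ² + n·σ₀²) = (13384.1761·1910.37 + 188442.81·20836.57)/2086255.0861 = 3952070530.057857/2086255.0861 = 1894.3372.

1894.3372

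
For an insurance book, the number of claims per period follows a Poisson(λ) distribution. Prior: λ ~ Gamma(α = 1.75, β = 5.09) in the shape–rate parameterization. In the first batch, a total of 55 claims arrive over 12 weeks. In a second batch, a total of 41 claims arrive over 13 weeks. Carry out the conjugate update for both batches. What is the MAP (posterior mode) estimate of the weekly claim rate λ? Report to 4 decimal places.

3.2154

With a Gamma(shape α, rate β) prior, the Poisson likelihood is conjugate: the posterior is Gamma(α + ΣXᵢ, β + n).
After batch 1: Gamma(α+S, β+n) = Gamma(1.75+55, 5.09+12) = Gamma(56.75, 17.09).
After batch 2: Gamma(α+S, β+n) = Gamma(56.75+41, 17.09+13) = Gamma(97.75, 30.09).
Mode of Gamma(α,β) for α≥1 is (α−1)/β = 96.75/30.09 = 3.2154.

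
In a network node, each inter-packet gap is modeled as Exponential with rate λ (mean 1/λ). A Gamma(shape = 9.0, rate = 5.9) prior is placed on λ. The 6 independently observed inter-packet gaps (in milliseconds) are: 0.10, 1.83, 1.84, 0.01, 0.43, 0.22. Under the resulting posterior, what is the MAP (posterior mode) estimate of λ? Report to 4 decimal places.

1.3553

With a Gamma(shape α, rate β) prior on the exponential rate λ, the posterior after n observations with total T = Σxᵢ is Gamma(α+n, β+T).
Sum of observations T = 4.43 milliseconds; n = 6.
Posterior: Gamma(9.0+6, 5.9+4.43) = Gamma(15.0, 10.33).
Mode = (α−1)/β = 1.3553.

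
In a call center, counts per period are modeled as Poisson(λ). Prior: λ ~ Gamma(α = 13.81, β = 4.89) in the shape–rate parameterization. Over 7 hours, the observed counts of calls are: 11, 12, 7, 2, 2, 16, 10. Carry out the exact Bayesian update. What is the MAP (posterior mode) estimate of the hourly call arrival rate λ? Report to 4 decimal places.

6.1236

With a Gamma(shape α, rate β) prior, the Poisson likelihood is conjugate: the posterior is Gamma(α + ΣXᵢ, β + n).
Sum of counts S = 60 over n = 7 hours.
Posterior: Gamma(α+S, β+n) = Gamma(13.81+60, 4.89+7) = Gamma(73.81, 11.89).
Mode of Gamma(α,β) for α≥1 is (α−1)/β = 72.81/11.89 = 6.1236.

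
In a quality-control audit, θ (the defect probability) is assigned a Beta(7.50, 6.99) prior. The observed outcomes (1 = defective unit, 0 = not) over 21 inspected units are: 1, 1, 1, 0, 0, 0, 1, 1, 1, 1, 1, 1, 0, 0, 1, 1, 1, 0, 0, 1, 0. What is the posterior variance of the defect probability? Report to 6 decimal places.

0.006686

The Beta prior is conjugate to a Binomial/Bernoulli likelihood; the update adds successes to α and failures to β.
Posterior: Beta(α+k, β+n−k) = Beta(7.50+13, 6.99+8) = Beta(20.50, 14.99).
Var = αβ/((α+β)²(α+β+1)) = 20.50·14.99/(35.49²·36.49) = 0.006686.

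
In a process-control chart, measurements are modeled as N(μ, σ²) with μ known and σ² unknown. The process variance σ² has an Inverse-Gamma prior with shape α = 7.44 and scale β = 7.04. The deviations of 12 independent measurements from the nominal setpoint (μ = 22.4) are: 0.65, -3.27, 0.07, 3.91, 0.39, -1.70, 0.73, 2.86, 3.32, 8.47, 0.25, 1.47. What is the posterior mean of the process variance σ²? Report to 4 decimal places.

With known mean μ and an Inverse-Gamma(α, β) prior on σ², the Normal likelihood is conjugate: posterior is Inv-Gamma(α + n/2, β + Σ(xᵢ−μ)²/2).
Σ(xᵢ−μ)² = (0.65)² + (-3.27)² + (0.07)² + (3.91)² + (0.39)² + (-1.70)² + (0.73)² + (2.86)² + (3.32)² + (8.47)² + (0.25)² + (1.47)² = 123.1497.
Posterior: Inv-Gamma(7.44 + 12/2, 7.04 + 123.1497/2) = Inv-Gamma(13.44, 68.61485).
E[σ²|data] = β/(α−1) = 68.61485/12.44 = 5.5157.

5.5157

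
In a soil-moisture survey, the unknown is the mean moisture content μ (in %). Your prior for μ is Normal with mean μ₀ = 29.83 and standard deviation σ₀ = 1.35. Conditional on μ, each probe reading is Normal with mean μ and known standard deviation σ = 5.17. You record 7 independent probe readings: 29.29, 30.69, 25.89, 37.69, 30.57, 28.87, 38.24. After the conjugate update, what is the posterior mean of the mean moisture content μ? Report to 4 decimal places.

30.4037

For Normal data with known variance σ², a Normal(μ₀, σ₀²) prior on μ is conjugate. Posterior precision = 1/σ₀² + n/σ²; posterior mean is the precision-weighted average of μ₀ and x̄.
Σxᵢ = 29.29 + 30.69 + 25.89 + 37.69 + 30.57 + 28.87 + 38.24 = 221.24, so n·x̄ = 221.24.
σ₀² = 1.35² = 1.8225, σ² = 5.17² = 26.7289; σ² + n·σ₀² = 26.7289 + 7·1.8225 = 39.4864.
Posterior mean = (μ₀/σ₀² + n·x̄/σ²)/(1/σ₀² + n/σ²) = (σ²·μ₀ + σ₀²·n·x̄)/(σ² + n·σ₀²) = (26.7289·29.83 + 1.8225·221.24)/39.4864 = 1200.532987/39.4864 = 30.4037.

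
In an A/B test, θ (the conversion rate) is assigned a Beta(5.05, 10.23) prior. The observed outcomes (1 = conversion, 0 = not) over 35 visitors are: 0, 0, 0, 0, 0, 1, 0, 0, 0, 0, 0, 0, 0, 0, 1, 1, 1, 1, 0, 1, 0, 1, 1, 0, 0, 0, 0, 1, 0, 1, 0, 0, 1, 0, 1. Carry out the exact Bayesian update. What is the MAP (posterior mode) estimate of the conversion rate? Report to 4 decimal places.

0.3324

The Beta prior is conjugate to a Binomial/Bernoulli likelihood; the update adds successes to α and failures to β.
Posterior: Beta(α+k, β+n−k) = Beta(5.05+12, 10.23+23) = Beta(17.05, 33.23).
Mode of Beta(a,b) for a,b>1 is (a−1)/(a+b−2) = 16.05/48.28 = 0.3324.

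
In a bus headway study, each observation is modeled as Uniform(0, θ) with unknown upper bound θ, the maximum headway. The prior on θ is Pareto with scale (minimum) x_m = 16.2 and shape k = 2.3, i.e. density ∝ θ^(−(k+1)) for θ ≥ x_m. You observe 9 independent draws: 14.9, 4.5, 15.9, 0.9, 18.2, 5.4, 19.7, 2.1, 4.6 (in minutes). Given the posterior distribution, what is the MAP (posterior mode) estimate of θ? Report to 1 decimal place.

A Pareto(scale x_m, shape k) prior on the upper bound θ of Uniform(0, θ) is conjugate: posterior is Pareto(max(x_m, max xᵢ), k + n).
Sample maximum = 19.7; prior scale x_m = 16.2 → posterior scale = max = 19.7.
Posterior shape = 2.3 + 9 = 11.3.
The Pareto density is decreasing on [x_m, ∞), so the mode is x_m = 19.7.

19.7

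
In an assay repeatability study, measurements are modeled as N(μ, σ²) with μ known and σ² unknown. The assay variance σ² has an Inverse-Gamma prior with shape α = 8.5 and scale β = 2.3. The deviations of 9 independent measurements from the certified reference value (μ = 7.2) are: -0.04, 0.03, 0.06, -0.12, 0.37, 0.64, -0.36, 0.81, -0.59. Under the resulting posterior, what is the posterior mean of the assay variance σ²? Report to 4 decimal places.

With known mean μ and an Inverse-Gamma(α, β) prior on σ², the Normal likelihood is conjugate: posterior is Inv-Gamma(α + n/2, β + Σ(xᵢ−μ)²/2).
Σ(xᵢ−μ)² = (-0.04)² + (0.03)² + (0.06)² + (-0.12)² + (0.37)² + (0.64)² + (-0.36)² + (0.81)² + (-0.59)² = 1.7008.
Posterior: Inv-Gamma(8.5 + 9/2, 2.3 + 1.7008/2) = Inv-Gamma(13.00, 3.15040).
E[σ²|data] = β/(α−1) = 3.15040/12.00 = 0.2625.

0.2625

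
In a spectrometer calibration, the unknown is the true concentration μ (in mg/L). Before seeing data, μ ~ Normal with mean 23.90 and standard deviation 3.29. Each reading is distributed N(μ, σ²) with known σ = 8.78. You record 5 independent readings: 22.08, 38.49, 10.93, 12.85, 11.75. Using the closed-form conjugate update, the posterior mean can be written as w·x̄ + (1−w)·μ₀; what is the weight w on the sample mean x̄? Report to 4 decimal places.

For Normal data with known variance σ², a Normal(μ₀, σ₀²) prior on μ is conjugate. Posterior precision = 1/σ₀² + n/σ²; posterior mean is the precision-weighted average of μ₀ and x̄.
σ₀² = 3.29² = 10.8241, σ² = 8.78² = 77.0884. Prior precision 1/σ₀² = 1/10.8241; data precision n/σ² = 5/77.0884.
w = (n/σ²)/(1/σ₀² + n/σ²) = n·σ₀²/(σ² + n·σ₀²) = 5·10.8241/(77.0884 + 5·10.8241) = 54.1205/131.2089 = 0.4125.

0.4125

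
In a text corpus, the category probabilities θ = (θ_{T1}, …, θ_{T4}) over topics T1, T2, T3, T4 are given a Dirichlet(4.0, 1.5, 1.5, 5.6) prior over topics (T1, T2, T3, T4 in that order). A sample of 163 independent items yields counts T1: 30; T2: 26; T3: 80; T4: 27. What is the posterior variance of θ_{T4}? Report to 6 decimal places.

The Dirichlet prior is conjugate to the Multinomial likelihood: each posterior αⱼ = prior αⱼ + observed count nⱼ.
Posterior concentration: (34.0, 27.5, 81.5, 32.6), total = 175.6.
Var[θ_j] = α_j(Σα−α_j)/((Σα)²(Σα+1)) = 32.6·143.0/(175.6²·176.6) = 0.000856.

0.000856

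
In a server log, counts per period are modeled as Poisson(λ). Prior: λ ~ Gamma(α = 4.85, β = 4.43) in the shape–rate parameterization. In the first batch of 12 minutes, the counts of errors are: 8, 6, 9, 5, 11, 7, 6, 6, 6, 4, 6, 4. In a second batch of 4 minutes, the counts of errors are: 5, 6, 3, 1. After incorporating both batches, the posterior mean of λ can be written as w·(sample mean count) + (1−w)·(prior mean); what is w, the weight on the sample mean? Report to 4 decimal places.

With a Gamma(shape α, rate β) prior, the Poisson likelihood is conjugate: the posterior is Gamma(α + ΣXᵢ, β + n).
Total number of minutes: n = 12 + 4 = 16.
Posterior mean = (α₀+S)/(β₀+n) = [n/(β₀+n)]·(S/n) + [β₀/(β₀+n)]·(α₀/β₀), so only n and β₀ enter the weight.
Weight on data w = n/(β₀+n) = 16/(4.43+16) = 16/20.43 = 0.7832.

0.7832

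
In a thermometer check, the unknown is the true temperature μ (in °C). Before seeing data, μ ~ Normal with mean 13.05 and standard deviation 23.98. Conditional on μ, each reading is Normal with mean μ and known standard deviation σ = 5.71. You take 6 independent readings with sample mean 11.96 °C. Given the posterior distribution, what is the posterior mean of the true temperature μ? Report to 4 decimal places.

11.9702

For Normal data with known variance σ², a Normal(μ₀, σ₀²) prior on μ is conjugate. Posterior precision = 1/σ₀² + n/σ²; posterior mean is the precision-weighted average of μ₀ and x̄.
n·x̄ = 6·11.96 = 71.76.
σ₀² = 23.98² = 575.0404, σ² = 5.71² = 32.6041; σ² + n·σ₀² = 32.6041 + 6·575.0404 = 3482.8465.
Posterior mean = (μ₀/σ₀² + n·x̄/σ²)/(1/σ₀² + n/σ²) = (σ²·μ₀ + σ₀²·n·x̄)/(σ² + n·σ₀²) = (32.6041·13.05 + 575.0404·71.76)/3482.8465 = 41690.382609/3482.8465 = 11.9702.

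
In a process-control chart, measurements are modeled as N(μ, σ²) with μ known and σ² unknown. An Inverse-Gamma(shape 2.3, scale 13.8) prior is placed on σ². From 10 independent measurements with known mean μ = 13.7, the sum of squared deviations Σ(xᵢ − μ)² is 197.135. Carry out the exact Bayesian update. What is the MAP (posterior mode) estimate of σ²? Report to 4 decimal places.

With known mean μ and an Inverse-Gamma(α, β) prior on σ², the Normal likelihood is conjugate: posterior is Inv-Gamma(α + n/2, β + Σ(xᵢ−μ)²/2).
Posterior: Inv-Gamma(2.3 + 10/2, 13.8 + 197.135/2) = Inv-Gamma(7.30, 112.3675).
Mode = β/(α+1) = 112.3675/8.30 = 13.5383.

13.5383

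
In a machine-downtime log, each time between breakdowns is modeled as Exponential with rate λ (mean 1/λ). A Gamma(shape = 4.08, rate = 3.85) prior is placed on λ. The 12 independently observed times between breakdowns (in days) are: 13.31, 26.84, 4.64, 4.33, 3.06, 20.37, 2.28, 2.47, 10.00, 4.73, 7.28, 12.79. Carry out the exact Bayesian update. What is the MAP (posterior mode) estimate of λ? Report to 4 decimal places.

0.1301

With a Gamma(shape α, rate β) prior on the exponential rate λ, the posterior after n observations with total T = Σxᵢ is Gamma(α+n, β+T).
Sum of observations T = 112.10 days; n = 12.
Posterior: Gamma(4.08+12, 3.85+112.10) = Gamma(16.08, 115.95).
Mode = (α−1)/β = 0.1301.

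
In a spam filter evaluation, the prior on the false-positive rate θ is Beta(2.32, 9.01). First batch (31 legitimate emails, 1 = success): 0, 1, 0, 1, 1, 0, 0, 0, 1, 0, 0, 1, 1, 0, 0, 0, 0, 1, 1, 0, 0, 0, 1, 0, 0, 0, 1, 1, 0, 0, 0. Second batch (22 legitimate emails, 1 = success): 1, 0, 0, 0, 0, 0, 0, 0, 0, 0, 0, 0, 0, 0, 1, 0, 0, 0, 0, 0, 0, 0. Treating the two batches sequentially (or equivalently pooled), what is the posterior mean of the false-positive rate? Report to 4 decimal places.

The Beta prior is conjugate to a Binomial/Bernoulli likelihood; the update adds successes to α and failures to β.
After batch 1: Beta(2.32+11, 9.01+20) = Beta(13.32, 29.01).
After batch 2: Beta(13.32+2, 29.01+20) = Beta(15.32, 49.01).
Posterior mean = α/(α+β) = 15.32/64.33 = 0.2381.

0.2381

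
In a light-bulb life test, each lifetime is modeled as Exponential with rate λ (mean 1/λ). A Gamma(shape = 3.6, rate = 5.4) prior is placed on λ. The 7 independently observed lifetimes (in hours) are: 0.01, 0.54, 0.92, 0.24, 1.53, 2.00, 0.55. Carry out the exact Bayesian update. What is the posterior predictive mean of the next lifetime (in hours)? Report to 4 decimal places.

With a Gamma(shape α, rate β) prior on the exponential rate λ, the posterior after n observations with total T = Σxᵢ is Gamma(α+n, β+T).
Sum of observations T = 5.79 hours; n = 7.
Posterior: Gamma(3.6+7, 5.4+5.79) = Gamma(10.6, 11.19).
The predictive distribution for the next observation is Lomax; its mean is β/(α−1) = 11.19/9.6 = 1.1656.

1.1656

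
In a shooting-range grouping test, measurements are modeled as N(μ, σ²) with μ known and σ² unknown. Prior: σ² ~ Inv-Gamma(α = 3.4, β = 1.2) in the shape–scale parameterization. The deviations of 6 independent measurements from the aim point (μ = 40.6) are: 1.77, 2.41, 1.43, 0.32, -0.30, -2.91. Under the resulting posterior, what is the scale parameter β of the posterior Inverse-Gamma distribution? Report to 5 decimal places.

11.02320

With known mean μ and an Inverse-Gamma(α, β) prior on σ², the Normal likelihood is conjugate: posterior is Inv-Gamma(α + n/2, β + Σ(xᵢ−μ)²/2).
Σ(xᵢ−μ)² = (1.77)² + (2.41)² + (1.43)² + (0.32)² + (-0.30)² + (-2.91)² = 19.6464.
Posterior: Inv-Gamma(3.4 + 6/2, 1.2 + 19.6464/2) = Inv-Gamma(6.40, 11.02320).
Posterior β = 11.02320.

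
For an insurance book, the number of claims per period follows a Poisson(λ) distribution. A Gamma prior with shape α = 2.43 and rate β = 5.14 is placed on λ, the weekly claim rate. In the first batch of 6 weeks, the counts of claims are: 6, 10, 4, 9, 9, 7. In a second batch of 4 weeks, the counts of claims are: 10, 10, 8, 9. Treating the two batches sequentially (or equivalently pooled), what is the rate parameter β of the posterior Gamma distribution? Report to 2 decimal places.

With a Gamma(shape α, rate β) prior, the Poisson likelihood is conjugate: the posterior is Gamma(α + ΣXᵢ, β + n).
Batch 1: sum of counts S = 45 over n = 6 weeks.
After batch 1: Gamma(α+S, β+n) = Gamma(2.43+45, 5.14+6) = Gamma(47.43, 11.14).
Batch 2: sum of counts S = 37 over n = 4 weeks.
After batch 2: Gamma(α+S, β+n) = Gamma(47.43+37, 11.14+4) = Gamma(84.43, 15.14).
Posterior β = 15.14.

15.14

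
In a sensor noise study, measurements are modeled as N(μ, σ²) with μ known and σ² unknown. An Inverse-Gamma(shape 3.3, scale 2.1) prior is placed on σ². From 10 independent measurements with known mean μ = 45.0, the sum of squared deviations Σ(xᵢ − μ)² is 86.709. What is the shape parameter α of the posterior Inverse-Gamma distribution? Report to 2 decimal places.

8.30

With known mean μ and an Inverse-Gamma(α, β) prior on σ², the Normal likelihood is conjugate: posterior is Inv-Gamma(α + n/2, β + Σ(xᵢ−μ)²/2).
Posterior: Inv-Gamma(3.3 + 10/2, 2.1 + 86.709/2) = Inv-Gamma(8.30, 45.4545).
Posterior α = 8.30.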